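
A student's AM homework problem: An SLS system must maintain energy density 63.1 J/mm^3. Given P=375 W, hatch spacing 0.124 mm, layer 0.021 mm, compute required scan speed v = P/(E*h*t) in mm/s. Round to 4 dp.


v = 375 / (63.1*0.124*0.021) = 2282.238 mm/s


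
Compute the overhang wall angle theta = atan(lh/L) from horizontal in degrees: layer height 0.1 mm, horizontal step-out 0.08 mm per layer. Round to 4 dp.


angle = atan(0.1/0.08) = 51.3402 degrees


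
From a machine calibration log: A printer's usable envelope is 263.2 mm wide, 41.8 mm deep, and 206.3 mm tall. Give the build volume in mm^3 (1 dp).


V = 263.2 * 41.8 * 206.3 = 2269663.1 mm^3


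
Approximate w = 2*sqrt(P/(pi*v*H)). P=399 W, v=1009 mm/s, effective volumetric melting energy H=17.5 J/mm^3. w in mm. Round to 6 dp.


w = 2*sqrt(399/(pi*1009*17.5)) = 0.16962 mm


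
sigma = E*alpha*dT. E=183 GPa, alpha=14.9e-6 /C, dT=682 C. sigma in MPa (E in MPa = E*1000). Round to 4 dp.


sigma = 183*1000 * 14.9e-6 * 682 = 1859.6094 MPa


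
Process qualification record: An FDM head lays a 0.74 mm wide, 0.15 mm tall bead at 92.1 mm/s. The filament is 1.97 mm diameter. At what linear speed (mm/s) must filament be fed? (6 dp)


Q = 0.74 * 0.15 * 92.1 = 10.2231 mm^3/s
A_fil = pi*(1.97/2)^2 = 3.04805173 mm^2
v_feed = 10.2231 / 3.04805173 = 3.353979 mm/s


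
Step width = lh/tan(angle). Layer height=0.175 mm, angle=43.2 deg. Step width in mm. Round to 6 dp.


step = 0.175 / tan(43.2) = 0.186356 mm


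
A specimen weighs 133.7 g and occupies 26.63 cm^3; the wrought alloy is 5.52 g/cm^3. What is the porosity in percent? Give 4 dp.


rho_part = 133.7 / 26.63 = 5.0206534 g/cm^3
Porosity = (1 - 5.0206534/5.52)*100 = 9.0461 %


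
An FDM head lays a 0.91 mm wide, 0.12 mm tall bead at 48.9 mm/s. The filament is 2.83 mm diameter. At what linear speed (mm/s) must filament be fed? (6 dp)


Q = 0.91 * 0.12 * 48.9 = 5.33988 mm^3/s
A_fil = pi*(2.83/2)^2 = 6.29017535 mm^2
v_feed = 5.33988 / 6.29017535 = 0.848924 mm/s


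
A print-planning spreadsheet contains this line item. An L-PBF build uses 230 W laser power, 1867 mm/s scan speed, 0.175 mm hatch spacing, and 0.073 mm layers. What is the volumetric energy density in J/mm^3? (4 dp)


E = 230 / (1867*0.175*0.073) = 9.6432 J/mm^3


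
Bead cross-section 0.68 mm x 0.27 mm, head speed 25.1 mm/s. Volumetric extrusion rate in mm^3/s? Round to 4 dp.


Rate = 0.68 * 0.27 * 25.1 = 4.6084 mm^3/s


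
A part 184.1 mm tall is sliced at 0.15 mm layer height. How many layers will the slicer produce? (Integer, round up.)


Layers = ceil(184.1/0.15) = 1228


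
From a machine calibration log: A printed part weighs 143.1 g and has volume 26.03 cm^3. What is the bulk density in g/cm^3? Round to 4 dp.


rho = 143.1 / 26.03 = 5.4975 g/cm^3


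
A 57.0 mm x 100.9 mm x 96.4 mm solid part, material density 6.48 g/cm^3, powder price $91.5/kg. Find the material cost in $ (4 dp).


V = 57.0 * 100.9 * 96.4 = 554425.32 mm^3 = 554.42532 cm^3
Mass = 554.42532 * 6.48 / 1000 = 3.59267607 kg
Cost = 3.59267607 * 91.5 = 328.7299 $


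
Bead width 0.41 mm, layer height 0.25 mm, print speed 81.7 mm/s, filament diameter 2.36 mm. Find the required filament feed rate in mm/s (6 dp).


Q = 0.41 * 0.25 * 81.7 = 8.37425 mm^3/s
A_fil = pi*(2.36/2)^2 = 4.37435361 mm^2
v_feed = 8.37425 / 4.37435361 = 1.914397 mm/s


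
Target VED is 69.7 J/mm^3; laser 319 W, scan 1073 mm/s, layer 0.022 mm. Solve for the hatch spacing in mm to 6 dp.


h = 319 / (69.7*1073*0.022) = 0.193881 mm


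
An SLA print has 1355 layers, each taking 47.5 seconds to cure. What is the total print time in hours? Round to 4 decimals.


t = 1355 * 47.5 / 3600 = 17.8785 hrs


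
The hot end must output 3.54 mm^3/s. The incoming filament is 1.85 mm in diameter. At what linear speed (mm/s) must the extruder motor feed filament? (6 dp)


A = pi*(1.85/2)^2 = 2.688025
v = 3.54 / 2.688025 = 1.316952 mm/s


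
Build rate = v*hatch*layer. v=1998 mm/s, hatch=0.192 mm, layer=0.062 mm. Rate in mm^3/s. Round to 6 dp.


Rate = 1998 * 0.192 * 0.062 = 23.784192 mm^3/s


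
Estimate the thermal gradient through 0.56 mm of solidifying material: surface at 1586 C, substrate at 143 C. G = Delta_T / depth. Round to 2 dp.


G = (1586-143)/0.56 = 2576.79 C/mm


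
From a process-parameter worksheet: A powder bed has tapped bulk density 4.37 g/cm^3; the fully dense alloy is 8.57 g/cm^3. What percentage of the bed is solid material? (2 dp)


Packing = (4.37/8.57)*100 = 50.99 %


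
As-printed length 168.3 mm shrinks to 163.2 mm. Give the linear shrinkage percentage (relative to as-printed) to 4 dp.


Shrinkage = ((168.3-163.2)/168.3)*100 = 3.0303 %


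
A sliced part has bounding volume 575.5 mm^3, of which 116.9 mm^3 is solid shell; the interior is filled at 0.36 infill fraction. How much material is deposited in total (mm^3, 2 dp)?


V_infill = (575.5 - 116.9) * 0.36 = 165.1
V_total = 116.9 + 165.1 = 282.0 mm^3


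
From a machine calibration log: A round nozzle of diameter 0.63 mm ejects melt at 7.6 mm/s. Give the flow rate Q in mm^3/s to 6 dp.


A = pi*(0.63/2)^2 = 0.31172453 mm^2
Q = 0.31172453 * 7.6 = 2.369106 mm^3/s


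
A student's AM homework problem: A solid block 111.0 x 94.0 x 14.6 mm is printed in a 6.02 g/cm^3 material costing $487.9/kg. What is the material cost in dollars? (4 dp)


V = 111.0 * 94.0 * 14.6 = 152336.4 mm^3 = 152.3364 cm^3
Mass = 152.3364 * 6.02 / 1000 = 0.91706513 kg
Cost = 0.91706513 * 487.9 = 447.4361 $


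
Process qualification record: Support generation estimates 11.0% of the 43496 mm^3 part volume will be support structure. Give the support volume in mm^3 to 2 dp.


V_support = 43496 * 0.11 = 4784.56 mm^3


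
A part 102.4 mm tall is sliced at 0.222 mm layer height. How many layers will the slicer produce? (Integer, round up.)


Layers = ceil(102.4/0.222) = 462


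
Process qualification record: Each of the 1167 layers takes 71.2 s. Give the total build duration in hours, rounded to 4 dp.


t = 1167 * 71.2 / 3600 = 23.0807 hrs


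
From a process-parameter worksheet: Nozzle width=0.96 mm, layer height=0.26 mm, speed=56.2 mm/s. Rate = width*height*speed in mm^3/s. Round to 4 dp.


Rate = 0.96 * 0.26 * 56.2 = 14.0275 mm^3/s


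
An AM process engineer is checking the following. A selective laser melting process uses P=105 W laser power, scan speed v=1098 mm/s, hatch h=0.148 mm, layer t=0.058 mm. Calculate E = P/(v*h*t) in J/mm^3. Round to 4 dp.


E = 105 / (1098*0.148*0.058) = 11.1403 J/mm^3


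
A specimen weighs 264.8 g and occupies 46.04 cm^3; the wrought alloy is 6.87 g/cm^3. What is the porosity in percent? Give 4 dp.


rho_part = 264.8 / 46.04 = 5.75152042 g/cm^3
Porosity = (1 - 5.75152042/6.87)*100 = 16.2806 %


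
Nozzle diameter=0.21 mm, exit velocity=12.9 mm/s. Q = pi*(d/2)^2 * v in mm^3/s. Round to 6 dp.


A = pi*(0.21/2)^2 = 0.03463606 mm^2
Q = 0.03463606 * 12.9 = 0.446805 mm^3/s


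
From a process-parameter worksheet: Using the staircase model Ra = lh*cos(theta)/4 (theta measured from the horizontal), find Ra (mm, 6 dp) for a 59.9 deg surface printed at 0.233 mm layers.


Ra = 0.233 * cos(59.9) / 4 = 0.029213 mm


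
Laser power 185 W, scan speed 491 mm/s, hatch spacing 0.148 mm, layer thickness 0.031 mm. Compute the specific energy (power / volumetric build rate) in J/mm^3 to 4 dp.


Build rate = 491 * 0.148 * 0.031 = 2.252708 mm^3/s
SE = 185 / 2.252708 = 82.1234 J/mm^3


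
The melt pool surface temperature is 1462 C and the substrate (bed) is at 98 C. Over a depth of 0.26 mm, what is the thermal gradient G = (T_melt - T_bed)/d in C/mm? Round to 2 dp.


G = (1462-98)/0.26 = 5246.15 C/mm


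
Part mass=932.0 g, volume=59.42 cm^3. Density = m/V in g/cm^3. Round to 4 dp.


rho = 932.0 / 59.42 = 15.685 g/cm^3


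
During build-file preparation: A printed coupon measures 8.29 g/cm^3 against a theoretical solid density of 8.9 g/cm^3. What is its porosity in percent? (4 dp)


Porosity = (1-8.29/8.9)*100 = 6.8539 %


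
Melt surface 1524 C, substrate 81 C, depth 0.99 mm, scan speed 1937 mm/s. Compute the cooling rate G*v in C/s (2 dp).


G = (1524-81)/0.99 = 1457.57575758 C/mm
CR = 1457.57575758 * 1937 = 2823324.24 C/s


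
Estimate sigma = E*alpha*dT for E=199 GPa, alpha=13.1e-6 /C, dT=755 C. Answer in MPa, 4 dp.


sigma = 199*1000 * 13.1e-6 * 755 = 1968.2095 MPa


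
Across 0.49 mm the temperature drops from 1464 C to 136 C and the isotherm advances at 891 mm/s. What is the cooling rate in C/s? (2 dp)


G = (1464-136)/0.49 = 2710.20408163 C/mm
CR = 2710.20408163 * 891 = 2414791.84 C/s


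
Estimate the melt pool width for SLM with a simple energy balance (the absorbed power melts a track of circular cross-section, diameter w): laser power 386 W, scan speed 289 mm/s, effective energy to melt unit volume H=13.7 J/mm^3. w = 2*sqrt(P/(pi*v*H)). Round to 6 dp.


w = 2*sqrt(386/(pi*289*13.7)) = 0.352322 mm


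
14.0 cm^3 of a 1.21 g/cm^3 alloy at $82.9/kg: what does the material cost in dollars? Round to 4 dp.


Mass = 14.0*1.21/1000 = 0.01694 kg
Cost = 0.01694 * 82.9 = 1.4043 $


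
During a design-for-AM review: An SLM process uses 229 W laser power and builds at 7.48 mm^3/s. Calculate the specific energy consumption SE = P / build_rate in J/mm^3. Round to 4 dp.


SE = 229 / 7.48 = 30.615 J/mm^3


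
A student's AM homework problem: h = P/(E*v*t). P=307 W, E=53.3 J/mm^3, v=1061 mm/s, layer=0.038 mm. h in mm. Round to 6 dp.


h = 307 / (53.3*1061*0.038) = 0.142861 mm


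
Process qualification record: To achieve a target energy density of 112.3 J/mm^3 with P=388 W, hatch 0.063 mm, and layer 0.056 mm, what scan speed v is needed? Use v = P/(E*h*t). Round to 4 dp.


v = 388 / (112.3*0.063*0.056) = 979.3172 mm/s


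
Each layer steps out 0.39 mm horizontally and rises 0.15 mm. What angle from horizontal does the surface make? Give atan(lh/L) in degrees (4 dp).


angle = atan(0.15/0.39) = 21.0375 degrees


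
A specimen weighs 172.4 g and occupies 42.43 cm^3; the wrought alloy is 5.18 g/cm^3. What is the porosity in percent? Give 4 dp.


rho_part = 172.4 / 42.43 = 4.06316286 g/cm^3
Porosity = (1 - 4.06316286/5.18)*100 = 21.5606 %


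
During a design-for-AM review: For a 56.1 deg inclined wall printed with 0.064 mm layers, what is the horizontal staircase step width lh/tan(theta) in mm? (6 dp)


step = 0.064 / tan(56.1) = 0.043006 mm


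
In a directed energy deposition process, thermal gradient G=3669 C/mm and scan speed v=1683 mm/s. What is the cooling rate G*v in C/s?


CR = 3669 * 1683 = 6174927 C/s


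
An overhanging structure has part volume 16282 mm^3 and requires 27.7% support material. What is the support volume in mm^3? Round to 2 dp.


V_support = 16282 * 0.277 = 4510.11 mm^3


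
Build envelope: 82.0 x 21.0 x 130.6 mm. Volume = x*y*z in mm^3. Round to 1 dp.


V = 82.0 * 21.0 * 130.6 = 224893.2 mm^3


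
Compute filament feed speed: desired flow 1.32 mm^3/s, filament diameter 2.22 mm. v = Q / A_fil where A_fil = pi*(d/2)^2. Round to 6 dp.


A = pi*(2.22/2)^2 = 3.870756
v = 1.32 / 3.870756 = 0.341019 mm/s


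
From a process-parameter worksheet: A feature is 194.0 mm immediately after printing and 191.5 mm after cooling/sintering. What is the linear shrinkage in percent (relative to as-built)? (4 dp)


Shrinkage = ((194.0-191.5)/194.0)*100 = 1.2887 %


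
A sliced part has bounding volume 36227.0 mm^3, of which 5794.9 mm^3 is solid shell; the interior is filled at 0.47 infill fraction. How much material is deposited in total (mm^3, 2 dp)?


V_infill = (36227.0 - 5794.9) * 0.47 = 14303.09
V_total = 5794.9 + 14303.09 = 20097.99 mm^3


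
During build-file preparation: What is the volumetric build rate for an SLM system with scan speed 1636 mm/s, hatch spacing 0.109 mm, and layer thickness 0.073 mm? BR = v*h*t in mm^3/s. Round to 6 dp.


Rate = 1636 * 0.109 * 0.073 = 13.017652 mm^3/s


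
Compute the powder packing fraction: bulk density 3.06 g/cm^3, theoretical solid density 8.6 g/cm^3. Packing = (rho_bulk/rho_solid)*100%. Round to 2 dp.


Packing = (3.06/8.6)*100 = 35.58 %


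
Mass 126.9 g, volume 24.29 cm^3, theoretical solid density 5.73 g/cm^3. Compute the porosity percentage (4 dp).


rho_part = 126.9 / 24.29 = 5.22437217 g/cm^3
Porosity = (1 - 5.22437217/5.73)*100 = 8.8242 %


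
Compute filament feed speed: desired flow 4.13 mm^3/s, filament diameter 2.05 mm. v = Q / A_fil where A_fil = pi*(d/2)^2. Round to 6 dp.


A = pi*(2.05/2)^2 = 3.300636
v = 4.13 / 3.300636 = 1.251274 mm/s


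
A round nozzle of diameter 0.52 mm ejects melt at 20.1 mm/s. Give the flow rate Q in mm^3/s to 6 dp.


A = pi*(0.52/2)^2 = 0.21237166 mm^2
Q = 0.21237166 * 20.1 = 4.26867 mm^3/s


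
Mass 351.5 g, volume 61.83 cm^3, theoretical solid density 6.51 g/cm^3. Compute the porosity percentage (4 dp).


rho_part = 351.5 / 61.83 = 5.68494258 g/cm^3
Porosity = (1 - 5.68494258/6.51)*100 = 12.6737 %


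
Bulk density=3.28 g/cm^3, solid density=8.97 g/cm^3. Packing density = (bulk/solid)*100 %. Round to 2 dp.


Packing = (3.28/8.97)*100 = 36.57 %


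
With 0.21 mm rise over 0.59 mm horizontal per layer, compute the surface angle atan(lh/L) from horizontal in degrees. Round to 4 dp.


angle = atan(0.21/0.59) = 19.5923 degrees


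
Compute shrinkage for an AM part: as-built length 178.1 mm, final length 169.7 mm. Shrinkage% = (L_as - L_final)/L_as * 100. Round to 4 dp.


Shrinkage = ((178.1-169.7)/178.1)*100 = 4.7165 %


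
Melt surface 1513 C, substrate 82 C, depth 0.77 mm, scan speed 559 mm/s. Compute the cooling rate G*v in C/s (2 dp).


G = (1513-82)/0.77 = 1858.44155844 C/mm
CR = 1858.44155844 * 559 = 1038868.83 C/s


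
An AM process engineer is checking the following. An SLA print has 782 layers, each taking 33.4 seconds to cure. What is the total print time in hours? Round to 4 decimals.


t = 782 * 33.4 / 3600 = 7.2552 hrs


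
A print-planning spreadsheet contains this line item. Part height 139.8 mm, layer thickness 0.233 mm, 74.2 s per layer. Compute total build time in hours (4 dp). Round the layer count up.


Layers = ceil(139.8/0.233) = 600
t = 600 * 74.2 / 3600 = 12.3667 hrs


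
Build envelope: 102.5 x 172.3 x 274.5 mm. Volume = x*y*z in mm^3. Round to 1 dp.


V = 102.5 * 172.3 * 274.5 = 4847875.9 mm^3


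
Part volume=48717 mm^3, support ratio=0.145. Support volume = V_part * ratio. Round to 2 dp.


V_support = 48717 * 0.145 = 7063.97 mm^3


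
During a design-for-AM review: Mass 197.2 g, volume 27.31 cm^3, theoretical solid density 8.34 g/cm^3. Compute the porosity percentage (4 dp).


rho_part = 197.2 / 27.31 = 7.22079824 g/cm^3
Porosity = (1 - 7.22079824/8.34)*100 = 13.4197 %


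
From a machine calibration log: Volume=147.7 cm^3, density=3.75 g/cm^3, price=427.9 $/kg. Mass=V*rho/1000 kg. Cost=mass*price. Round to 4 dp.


Mass = 147.7*3.75/1000 = 0.553875 kg
Cost = 0.553875 * 427.9 = 237.0031 $


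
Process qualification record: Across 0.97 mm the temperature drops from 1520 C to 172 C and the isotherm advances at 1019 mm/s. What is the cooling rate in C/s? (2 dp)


G = (1520-172)/0.97 = 1389.69072165 C/mm
CR = 1389.69072165 * 1019 = 1416094.85 C/s


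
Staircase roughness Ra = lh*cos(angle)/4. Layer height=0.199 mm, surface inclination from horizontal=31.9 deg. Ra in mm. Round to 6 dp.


Ra = 0.199 * cos(31.9) / 4 = 0.042236 mm


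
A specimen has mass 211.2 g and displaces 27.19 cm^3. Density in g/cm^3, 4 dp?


rho = 211.2 / 27.19 = 7.7676 g/cm^3


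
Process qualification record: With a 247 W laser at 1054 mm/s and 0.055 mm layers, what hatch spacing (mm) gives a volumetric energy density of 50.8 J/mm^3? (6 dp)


h = 247 / (50.8*1054*0.055) = 0.083874 mm


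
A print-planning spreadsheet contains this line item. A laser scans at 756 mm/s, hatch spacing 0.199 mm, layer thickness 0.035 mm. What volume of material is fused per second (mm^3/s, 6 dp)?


Rate = 756 * 0.199 * 0.035 = 5.26554 mm^3/s


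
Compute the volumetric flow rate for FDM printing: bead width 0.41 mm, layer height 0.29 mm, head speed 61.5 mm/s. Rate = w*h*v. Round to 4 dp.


Rate = 0.41 * 0.29 * 61.5 = 7.3124 mm^3/s


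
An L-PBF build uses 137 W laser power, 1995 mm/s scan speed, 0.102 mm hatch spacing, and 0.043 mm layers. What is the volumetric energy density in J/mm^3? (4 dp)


E = 137 / (1995*0.102*0.043) = 15.657 J/mm^3


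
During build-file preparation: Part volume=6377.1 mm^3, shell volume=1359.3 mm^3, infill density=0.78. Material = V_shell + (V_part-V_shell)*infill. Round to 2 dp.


V_infill = (6377.1 - 1359.3) * 0.78 = 3913.88
V_total = 1359.3 + 3913.88 = 5273.18 mm^3


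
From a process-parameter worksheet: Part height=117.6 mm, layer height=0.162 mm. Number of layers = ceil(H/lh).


Layers = ceil(117.6/0.162) = 726


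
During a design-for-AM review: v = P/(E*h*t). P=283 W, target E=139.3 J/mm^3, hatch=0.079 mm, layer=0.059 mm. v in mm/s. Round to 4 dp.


v = 283 / (139.3*0.079*0.059) = 435.8692 mm/s


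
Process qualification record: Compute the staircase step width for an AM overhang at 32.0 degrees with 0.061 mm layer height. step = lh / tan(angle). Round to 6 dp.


step = 0.061 / tan(32.0) = 0.09762 mm


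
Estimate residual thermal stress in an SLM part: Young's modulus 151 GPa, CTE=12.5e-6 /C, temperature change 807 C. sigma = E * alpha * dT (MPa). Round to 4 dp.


sigma = 151*1000 * 12.5e-6 * 807 = 1523.2125 MPa


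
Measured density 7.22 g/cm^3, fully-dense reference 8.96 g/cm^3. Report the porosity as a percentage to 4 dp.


Porosity = (1-7.22/8.96)*100 = 19.4196 %


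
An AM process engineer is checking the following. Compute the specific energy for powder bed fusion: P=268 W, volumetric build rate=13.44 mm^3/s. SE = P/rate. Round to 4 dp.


SE = 268 / 13.44 = 19.9405 J/mm^3


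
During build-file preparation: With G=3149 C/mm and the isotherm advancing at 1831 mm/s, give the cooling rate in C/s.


CR = 3149 * 1831 = 5765819 C/s


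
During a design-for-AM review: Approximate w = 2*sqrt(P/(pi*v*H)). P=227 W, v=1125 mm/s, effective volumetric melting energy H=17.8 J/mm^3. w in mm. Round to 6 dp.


w = 2*sqrt(227/(pi*1125*17.8)) = 0.120138 mm


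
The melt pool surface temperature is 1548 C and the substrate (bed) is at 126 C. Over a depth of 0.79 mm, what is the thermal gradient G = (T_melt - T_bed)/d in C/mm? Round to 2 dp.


G = (1548-126)/0.79 = 1800.0 C/mm


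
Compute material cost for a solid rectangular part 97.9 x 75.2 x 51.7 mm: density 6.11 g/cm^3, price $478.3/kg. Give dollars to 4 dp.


V = 97.9 * 75.2 * 51.7 = 380619.536 mm^3 = 380.619536 cm^3
Mass = 380.619536 * 6.11 / 1000 = 2.32558536 kg
Cost = 2.32558536 * 478.3 = 1112.3275 $


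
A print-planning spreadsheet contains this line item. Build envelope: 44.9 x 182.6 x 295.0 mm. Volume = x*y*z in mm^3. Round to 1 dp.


V = 44.9 * 182.6 * 295.0 = 2418628.3 mm^3


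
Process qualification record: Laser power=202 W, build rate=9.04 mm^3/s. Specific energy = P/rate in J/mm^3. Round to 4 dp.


SE = 202 / 9.04 = 22.3451 J/mm^3


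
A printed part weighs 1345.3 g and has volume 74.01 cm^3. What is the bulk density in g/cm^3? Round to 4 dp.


rho = 1345.3 / 74.01 = 18.1773 g/cm^3


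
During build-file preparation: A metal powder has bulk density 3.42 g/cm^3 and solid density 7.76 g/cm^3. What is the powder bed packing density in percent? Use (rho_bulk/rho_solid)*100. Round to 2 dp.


Packing = (3.42/7.76)*100 = 44.07 %


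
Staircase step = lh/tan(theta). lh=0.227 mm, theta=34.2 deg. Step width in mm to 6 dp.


step = 0.227 / tan(34.2) = 0.33402 mm


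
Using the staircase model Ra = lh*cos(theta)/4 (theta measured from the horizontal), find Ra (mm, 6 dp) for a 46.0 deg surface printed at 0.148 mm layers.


Ra = 0.148 * cos(46.0) / 4 = 0.025702 mm


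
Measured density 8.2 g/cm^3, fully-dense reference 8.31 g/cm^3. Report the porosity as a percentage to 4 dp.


Porosity = (1-8.2/8.31)*100 = 1.3237 %


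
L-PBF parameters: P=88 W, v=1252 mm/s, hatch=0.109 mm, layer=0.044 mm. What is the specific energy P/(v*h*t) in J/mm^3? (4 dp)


Build rate = 1252 * 0.109 * 0.044 = 6.004592 mm^3/s
SE = 88 / 6.004592 = 14.6555 J/mm^3


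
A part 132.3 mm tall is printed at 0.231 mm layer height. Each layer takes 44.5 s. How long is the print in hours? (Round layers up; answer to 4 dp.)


Layers = ceil(132.3/0.231) = 573
t = 573 * 44.5 / 3600 = 7.0829 hrs


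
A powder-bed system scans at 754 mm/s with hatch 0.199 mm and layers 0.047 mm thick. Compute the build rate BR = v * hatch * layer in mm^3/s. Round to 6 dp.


Rate = 754 * 0.199 * 0.047 = 7.052162 mm^3/s


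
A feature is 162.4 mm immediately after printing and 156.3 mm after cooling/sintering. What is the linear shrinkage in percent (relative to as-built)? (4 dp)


Shrinkage = ((162.4-156.3)/162.4)*100 = 3.7562 %


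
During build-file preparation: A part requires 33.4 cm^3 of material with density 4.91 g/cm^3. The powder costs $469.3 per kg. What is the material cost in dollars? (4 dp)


Mass = 33.4*4.91/1000 = 0.163994 kg
Cost = 0.163994 * 469.3 = 76.9624 $


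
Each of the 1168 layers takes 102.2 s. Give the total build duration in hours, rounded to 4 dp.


t = 1168 * 102.2 / 3600 = 33.1582 hrs


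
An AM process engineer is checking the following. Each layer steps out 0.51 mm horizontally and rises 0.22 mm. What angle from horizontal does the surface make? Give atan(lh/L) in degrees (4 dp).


angle = atan(0.22/0.51) = 23.334 degrees


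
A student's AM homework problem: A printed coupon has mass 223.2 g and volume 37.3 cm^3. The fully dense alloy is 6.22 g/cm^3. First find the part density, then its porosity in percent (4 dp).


rho_part = 223.2 / 37.3 = 5.98391421 g/cm^3
Porosity = (1 - 5.98391421/6.22)*100 = 3.7956 %


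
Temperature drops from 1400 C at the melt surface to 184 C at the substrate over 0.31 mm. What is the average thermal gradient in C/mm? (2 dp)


G = (1400-184)/0.31 = 3922.58 C/mm


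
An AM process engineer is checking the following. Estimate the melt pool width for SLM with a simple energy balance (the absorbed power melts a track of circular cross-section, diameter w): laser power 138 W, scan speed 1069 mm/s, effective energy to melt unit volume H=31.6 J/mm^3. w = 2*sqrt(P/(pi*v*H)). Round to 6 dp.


w = 2*sqrt(138/(pi*1069*31.6)) = 0.072121 mm


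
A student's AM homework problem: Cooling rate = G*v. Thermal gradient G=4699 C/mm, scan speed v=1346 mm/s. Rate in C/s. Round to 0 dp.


CR = 4699 * 1346 = 6324854 C/s


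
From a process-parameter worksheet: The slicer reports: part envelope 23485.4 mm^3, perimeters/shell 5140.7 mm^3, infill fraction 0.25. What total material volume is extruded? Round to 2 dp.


V_infill = (23485.4 - 5140.7) * 0.25 = 4586.18
V_total = 5140.7 + 4586.18 = 9726.88 mm^3


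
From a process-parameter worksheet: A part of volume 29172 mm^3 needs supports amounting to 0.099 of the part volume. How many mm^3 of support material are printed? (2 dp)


V_support = 29172 * 0.099 = 2888.03 mm^3


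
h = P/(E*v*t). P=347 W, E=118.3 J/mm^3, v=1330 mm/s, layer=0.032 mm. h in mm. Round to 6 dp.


h = 347 / (118.3*1330*0.032) = 0.06892 mm


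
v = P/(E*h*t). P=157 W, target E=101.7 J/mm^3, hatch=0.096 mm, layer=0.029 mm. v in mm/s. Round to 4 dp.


v = 157 / (101.7*0.096*0.029) = 554.5101 mm/s


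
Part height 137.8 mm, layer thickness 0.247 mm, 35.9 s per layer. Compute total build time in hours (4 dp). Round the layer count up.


Layers = ceil(137.8/0.247) = 558
t = 558 * 35.9 / 3600 = 5.5645 hrs


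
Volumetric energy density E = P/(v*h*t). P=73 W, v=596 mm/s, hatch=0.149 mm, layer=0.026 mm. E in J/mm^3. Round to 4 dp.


E = 73 / (596*0.149*0.026) = 31.6167 J/mm^3


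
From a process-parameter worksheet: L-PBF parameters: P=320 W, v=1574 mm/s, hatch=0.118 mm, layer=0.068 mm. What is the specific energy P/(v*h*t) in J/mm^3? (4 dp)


Build rate = 1574 * 0.118 * 0.068 = 12.629776 mm^3/s
SE = 320 / 12.629776 = 25.3369 J/mm^3


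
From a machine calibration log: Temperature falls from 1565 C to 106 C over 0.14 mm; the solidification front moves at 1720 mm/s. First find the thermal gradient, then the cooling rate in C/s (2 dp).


G = (1565-106)/0.14 = 10421.42857143 C/mm
CR = 10421.42857143 * 1720 = 17924857.14 C/s


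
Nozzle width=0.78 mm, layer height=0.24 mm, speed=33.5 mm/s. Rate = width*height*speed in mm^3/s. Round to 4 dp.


Rate = 0.78 * 0.24 * 33.5 = 6.2712 mm^3/s


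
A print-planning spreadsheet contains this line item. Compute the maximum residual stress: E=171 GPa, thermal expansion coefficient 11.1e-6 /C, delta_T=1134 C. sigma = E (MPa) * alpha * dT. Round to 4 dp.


sigma = 171*1000 * 11.1e-6 * 1134 = 2152.4454 MPa


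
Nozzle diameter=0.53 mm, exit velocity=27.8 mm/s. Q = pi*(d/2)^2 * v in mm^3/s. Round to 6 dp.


A = pi*(0.53/2)^2 = 0.22061834 mm^2
Q = 0.22061834 * 27.8 = 6.13319 mm^3/s


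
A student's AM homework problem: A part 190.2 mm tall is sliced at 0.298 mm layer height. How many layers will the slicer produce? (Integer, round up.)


Layers = ceil(190.2/0.298) = 639


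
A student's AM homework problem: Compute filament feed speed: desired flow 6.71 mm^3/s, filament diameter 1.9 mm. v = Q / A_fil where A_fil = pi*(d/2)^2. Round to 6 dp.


A = pi*(1.9/2)^2 = 2.835287
v = 6.71 / 2.835287 = 2.366603 mm/s


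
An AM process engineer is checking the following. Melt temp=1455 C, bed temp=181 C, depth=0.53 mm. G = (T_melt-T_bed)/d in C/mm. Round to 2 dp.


G = (1455-181)/0.53 = 2403.77 C/mm


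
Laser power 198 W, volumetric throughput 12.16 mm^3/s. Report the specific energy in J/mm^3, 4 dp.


SE = 198 / 12.16 = 16.2829 J/mm^3


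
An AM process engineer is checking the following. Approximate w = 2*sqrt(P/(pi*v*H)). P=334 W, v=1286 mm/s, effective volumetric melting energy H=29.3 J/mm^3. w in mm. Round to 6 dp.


w = 2*sqrt(334/(pi*1286*29.3)) = 0.106237 mm


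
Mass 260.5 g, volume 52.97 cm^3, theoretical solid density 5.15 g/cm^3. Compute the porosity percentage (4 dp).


rho_part = 260.5 / 52.97 = 4.91787804 g/cm^3
Porosity = (1 - 4.91787804/5.15)*100 = 4.5072 %


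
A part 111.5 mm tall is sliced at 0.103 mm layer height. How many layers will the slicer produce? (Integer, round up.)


Layers = ceil(111.5/0.103) = 1083


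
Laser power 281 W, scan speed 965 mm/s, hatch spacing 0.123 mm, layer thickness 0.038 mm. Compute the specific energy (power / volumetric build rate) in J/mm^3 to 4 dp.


Build rate = 965 * 0.123 * 0.038 = 4.51041 mm^3/s
SE = 281 / 4.51041 = 62.3003 J/mm^3


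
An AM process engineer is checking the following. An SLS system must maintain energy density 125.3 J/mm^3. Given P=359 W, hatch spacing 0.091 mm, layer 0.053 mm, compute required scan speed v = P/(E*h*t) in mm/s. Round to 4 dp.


v = 359 / (125.3*0.091*0.053) = 594.0543 mm/s


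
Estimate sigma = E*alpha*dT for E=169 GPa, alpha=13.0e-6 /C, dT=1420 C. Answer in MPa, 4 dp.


sigma = 169*1000 * 13.0e-6 * 1420 = 3119.74 MPa


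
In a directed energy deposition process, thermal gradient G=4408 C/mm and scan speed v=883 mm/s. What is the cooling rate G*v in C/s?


CR = 4408 * 883 = 3892264 C/s


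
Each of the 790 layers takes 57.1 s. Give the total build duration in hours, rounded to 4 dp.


t = 790 * 57.1 / 3600 = 12.5303 hrs


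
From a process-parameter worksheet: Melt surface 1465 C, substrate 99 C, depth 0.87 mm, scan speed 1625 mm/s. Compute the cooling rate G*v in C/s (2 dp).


G = (1465-99)/0.87 = 1570.11494253 C/mm
CR = 1570.11494253 * 1625 = 2551436.78 C/s


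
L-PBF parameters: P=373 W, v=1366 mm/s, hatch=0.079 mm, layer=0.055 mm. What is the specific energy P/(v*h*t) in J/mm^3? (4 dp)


Build rate = 1366 * 0.079 * 0.055 = 5.93527 mm^3/s
SE = 373 / 5.93527 = 62.8447 J/mm^3


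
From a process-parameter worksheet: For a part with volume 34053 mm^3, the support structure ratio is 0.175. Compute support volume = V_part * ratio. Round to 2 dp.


V_support = 34053 * 0.175 = 5959.28 mm^3


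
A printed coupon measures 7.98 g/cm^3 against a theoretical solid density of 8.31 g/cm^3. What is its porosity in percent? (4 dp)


Porosity = (1-7.98/8.31)*100 = 3.9711 %


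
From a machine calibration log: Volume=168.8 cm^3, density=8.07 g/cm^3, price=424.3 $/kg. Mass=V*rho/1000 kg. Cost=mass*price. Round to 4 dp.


Mass = 168.8*8.07/1000 = 1.362216 kg
Cost = 1.362216 * 424.3 = 577.9882 $


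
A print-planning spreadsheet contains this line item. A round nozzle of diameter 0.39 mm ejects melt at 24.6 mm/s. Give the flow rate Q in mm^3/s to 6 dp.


A = pi*(0.39/2)^2 = 0.11945906 mm^2
Q = 0.11945906 * 24.6 = 2.938693 mm^3/s


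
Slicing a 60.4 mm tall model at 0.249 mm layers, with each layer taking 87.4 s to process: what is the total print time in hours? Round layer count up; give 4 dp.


Layers = ceil(60.4/0.249) = 243
t = 243 * 87.4 / 3600 = 5.8995 hrs


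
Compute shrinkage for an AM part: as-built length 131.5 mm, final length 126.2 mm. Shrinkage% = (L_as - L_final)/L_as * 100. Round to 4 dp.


Shrinkage = ((131.5-126.2)/131.5)*100 = 4.0304 %


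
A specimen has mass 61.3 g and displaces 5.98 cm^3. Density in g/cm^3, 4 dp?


rho = 61.3 / 5.98 = 10.2508 g/cm^3


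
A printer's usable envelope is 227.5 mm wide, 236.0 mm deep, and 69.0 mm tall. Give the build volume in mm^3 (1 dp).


V = 227.5 * 236.0 * 69.0 = 3704610.0 mm^3


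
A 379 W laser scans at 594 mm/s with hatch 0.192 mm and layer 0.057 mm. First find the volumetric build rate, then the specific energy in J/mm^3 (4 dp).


Build rate = 594 * 0.192 * 0.057 = 6.500736 mm^3/s
SE = 379 / 6.500736 = 58.3011 J/mm^3


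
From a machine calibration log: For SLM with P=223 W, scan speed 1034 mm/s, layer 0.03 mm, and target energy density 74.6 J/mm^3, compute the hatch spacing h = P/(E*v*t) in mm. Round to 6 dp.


h = 223 / (74.6*1034*0.03) = 0.096366 mm


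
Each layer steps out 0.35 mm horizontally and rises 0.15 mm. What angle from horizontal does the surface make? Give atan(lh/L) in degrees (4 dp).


angle = atan(0.15/0.35) = 23.1986 degrees


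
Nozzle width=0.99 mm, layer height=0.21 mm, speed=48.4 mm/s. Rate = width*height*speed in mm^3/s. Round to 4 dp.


Rate = 0.99 * 0.21 * 48.4 = 10.0624 mm^3/s


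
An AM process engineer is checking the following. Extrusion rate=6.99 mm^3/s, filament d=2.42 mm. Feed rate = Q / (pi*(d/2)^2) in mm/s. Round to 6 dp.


A = pi*(2.42/2)^2 = 4.599606
v = 6.99 / 4.599606 = 1.519695 mm/s


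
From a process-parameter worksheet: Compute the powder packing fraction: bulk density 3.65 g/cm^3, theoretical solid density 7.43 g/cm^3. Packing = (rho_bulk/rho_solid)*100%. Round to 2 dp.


Packing = (3.65/7.43)*100 = 49.13 %


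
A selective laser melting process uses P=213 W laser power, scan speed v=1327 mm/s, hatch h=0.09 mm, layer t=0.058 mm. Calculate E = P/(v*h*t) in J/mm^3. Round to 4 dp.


E = 213 / (1327*0.09*0.058) = 30.7495 J/mm^3


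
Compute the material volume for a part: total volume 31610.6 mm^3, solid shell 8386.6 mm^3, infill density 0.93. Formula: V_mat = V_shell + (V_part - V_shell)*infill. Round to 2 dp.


V_infill = (31610.6 - 8386.6) * 0.93 = 21598.32
V_total = 8386.6 + 21598.32 = 29984.92 mm^3


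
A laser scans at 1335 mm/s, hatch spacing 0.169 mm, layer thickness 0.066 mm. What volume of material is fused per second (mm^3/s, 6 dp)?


Rate = 1335 * 0.169 * 0.066 = 14.89059 mm^3/s


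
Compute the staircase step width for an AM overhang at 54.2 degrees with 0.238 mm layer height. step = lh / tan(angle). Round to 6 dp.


step = 0.238 / tan(54.2) = 0.171651 mm


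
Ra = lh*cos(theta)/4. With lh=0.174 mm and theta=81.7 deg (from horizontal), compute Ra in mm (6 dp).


Ra = 0.174 * cos(81.7) / 4 = 0.006279 mm


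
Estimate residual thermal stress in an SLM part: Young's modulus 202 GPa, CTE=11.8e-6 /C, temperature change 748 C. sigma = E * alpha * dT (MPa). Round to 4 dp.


sigma = 202*1000 * 11.8e-6 * 748 = 1782.9328 MPa


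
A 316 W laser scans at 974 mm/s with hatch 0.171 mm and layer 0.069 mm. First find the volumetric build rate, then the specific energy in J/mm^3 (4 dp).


Build rate = 974 * 0.171 * 0.069 = 11.492226 mm^3/s
SE = 316 / 11.492226 = 27.4968 J/mm^3


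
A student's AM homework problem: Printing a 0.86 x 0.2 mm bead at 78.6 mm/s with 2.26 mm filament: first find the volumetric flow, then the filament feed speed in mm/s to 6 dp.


Q = 0.86 * 0.2 * 78.6 = 13.5192 mm^3/s
A_fil = pi*(2.26/2)^2 = 4.01149966 mm^2
v_feed = 13.5192 / 4.01149966 = 3.370111 mm/s


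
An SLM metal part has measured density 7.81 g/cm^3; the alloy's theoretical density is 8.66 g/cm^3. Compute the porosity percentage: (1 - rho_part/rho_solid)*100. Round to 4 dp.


Porosity = (1-7.81/8.66)*100 = 9.8152 %


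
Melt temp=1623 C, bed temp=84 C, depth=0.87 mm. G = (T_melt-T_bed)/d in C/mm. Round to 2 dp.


G = (1623-84)/0.87 = 1768.97 C/mm


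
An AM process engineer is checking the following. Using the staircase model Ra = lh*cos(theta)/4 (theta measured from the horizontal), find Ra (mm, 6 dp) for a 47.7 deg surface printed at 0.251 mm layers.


Ra = 0.251 * cos(47.7) / 4 = 0.042232 mm


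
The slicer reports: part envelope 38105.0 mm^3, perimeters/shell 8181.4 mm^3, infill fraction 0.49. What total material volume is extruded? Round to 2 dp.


V_infill = (38105.0 - 8181.4) * 0.49 = 14662.56
V_total = 8181.4 + 14662.56 = 22843.96 mm^3


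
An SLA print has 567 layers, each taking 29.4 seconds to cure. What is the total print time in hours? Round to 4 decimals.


t = 567 * 29.4 / 3600 = 4.6305 hrs


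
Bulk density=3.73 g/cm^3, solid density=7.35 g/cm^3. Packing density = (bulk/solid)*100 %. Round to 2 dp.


Packing = (3.73/7.35)*100 = 50.75 %


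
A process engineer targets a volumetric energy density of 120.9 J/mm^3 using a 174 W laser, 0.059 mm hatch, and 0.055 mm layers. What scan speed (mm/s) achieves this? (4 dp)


v = 174 / (120.9*0.059*0.055) = 443.5149 mm/s


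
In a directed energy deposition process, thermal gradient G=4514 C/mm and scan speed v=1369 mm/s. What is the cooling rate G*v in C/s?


CR = 4514 * 1369 = 6179666 C/s


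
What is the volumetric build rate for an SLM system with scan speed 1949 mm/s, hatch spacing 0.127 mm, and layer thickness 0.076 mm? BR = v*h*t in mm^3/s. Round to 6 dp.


Rate = 1949 * 0.127 * 0.076 = 18.811748 mm^3/s


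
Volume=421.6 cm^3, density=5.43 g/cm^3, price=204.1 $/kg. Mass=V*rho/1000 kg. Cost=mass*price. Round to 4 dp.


Mass = 421.6*5.43/1000 = 2.289288 kg
Cost = 2.289288 * 204.1 = 467.2437 $


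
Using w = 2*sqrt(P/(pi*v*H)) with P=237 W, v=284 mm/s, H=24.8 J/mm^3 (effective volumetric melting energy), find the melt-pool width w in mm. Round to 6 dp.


w = 2*sqrt(237/(pi*284*24.8)) = 0.206988 mm


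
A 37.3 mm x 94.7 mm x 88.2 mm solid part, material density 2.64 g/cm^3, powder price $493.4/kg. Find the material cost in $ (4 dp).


V = 37.3 * 94.7 * 88.2 = 311549.742 mm^3 = 311.549742 cm^3
Mass = 311.549742 * 2.64 / 1000 = 0.82249132 kg
Cost = 0.82249132 * 493.4 = 405.8172 $


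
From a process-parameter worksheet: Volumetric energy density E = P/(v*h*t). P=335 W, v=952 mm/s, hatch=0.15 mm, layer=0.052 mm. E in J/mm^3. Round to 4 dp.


E = 335 / (952*0.15*0.052) = 45.1142 J/mm^3


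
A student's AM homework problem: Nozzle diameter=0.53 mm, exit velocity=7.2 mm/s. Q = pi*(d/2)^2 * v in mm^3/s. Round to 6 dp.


A = pi*(0.53/2)^2 = 0.22061834 mm^2
Q = 0.22061834 * 7.2 = 1.588452 mm^3/s


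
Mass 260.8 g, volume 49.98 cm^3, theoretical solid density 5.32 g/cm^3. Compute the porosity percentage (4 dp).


rho_part = 260.8 / 49.98 = 5.21808723 g/cm^3
Porosity = (1 - 5.21808723/5.32)*100 = 1.9157 %


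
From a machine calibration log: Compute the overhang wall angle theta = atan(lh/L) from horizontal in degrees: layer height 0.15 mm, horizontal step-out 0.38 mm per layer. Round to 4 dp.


angle = atan(0.15/0.38) = 21.541 degrees


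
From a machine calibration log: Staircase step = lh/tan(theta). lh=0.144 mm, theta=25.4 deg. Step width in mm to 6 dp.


step = 0.144 / tan(25.4) = 0.303263 mm


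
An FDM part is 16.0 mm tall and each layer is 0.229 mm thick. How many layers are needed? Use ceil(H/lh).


Layers = ceil(16.0/0.229) = 70


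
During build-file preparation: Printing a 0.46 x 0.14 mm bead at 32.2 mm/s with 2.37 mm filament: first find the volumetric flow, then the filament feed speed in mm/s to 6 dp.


Q = 0.46 * 0.14 * 32.2 = 2.07368 mm^3/s
A_fil = pi*(2.37/2)^2 = 4.41150294 mm^2
v_feed = 2.07368 / 4.41150294 = 0.470062 mm/s


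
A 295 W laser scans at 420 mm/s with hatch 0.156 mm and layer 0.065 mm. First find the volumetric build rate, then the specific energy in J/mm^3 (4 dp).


Build rate = 420 * 0.156 * 0.065 = 4.2588 mm^3/s
SE = 295 / 4.2588 = 69.2683 J/mm^3


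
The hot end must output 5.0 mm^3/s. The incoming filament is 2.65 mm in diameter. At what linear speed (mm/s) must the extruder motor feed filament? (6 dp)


A = pi*(2.65/2)^2 = 5.515459
v = 5.0 / 5.515459 = 0.906543 mm/s


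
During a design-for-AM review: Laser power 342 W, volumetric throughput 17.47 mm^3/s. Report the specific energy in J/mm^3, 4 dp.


SE = 342 / 17.47 = 19.5764 J/mm^3


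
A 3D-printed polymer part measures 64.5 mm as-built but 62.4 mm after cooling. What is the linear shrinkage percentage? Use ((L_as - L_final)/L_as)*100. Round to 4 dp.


Shrinkage = ((64.5-62.4)/64.5)*100 = 3.2558 %


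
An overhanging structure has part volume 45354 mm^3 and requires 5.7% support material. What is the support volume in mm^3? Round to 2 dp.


V_support = 45354 * 0.057 = 2585.18 mm^3


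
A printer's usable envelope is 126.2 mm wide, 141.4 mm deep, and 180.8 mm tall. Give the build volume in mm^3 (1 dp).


V = 126.2 * 141.4 * 180.8 = 3226318.1 mm^3


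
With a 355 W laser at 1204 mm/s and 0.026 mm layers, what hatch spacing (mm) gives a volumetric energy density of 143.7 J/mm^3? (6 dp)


h = 355 / (143.7*1204*0.026) = 0.078917 mm


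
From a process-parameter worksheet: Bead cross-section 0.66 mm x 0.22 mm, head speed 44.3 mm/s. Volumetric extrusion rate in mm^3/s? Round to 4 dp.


Rate = 0.66 * 0.22 * 44.3 = 6.4324 mm^3/s


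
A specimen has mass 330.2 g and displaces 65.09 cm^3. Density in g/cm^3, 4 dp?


rho = 330.2 / 65.09 = 5.073 g/cm^3


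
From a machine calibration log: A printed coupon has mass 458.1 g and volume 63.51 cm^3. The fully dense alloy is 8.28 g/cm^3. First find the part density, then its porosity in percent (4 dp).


rho_part = 458.1 / 63.51 = 7.21303732 g/cm^3
Porosity = (1 - 7.21303732/8.28)*100 = 12.886 %


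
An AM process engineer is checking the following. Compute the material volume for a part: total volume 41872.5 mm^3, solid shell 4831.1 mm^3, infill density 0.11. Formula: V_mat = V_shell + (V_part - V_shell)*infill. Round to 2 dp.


V_infill = (41872.5 - 4831.1) * 0.11 = 4074.55
V_total = 4831.1 + 4074.55 = 8905.65 mm^3


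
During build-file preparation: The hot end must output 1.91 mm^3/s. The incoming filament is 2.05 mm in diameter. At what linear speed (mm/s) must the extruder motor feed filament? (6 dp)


A = pi*(2.05/2)^2 = 3.300636
v = 1.91 / 3.300636 = 0.578676 mm/s
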